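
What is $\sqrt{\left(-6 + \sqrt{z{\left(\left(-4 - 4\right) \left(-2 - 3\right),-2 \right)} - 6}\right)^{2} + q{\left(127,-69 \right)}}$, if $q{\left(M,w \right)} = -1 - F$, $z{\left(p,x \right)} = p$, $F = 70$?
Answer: $\sqrt{-71 + \left(6 - \sqrt{34}\right)^{2}} \approx 8.4245 i$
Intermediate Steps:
$q{\left(M,w \right)} = -71$ ($q{\left(M,w \right)} = -1 - 70 = -71$)
$\sqrt{\left(-6 + \sqrt{z{\left(\left(-4 - 4\right) \left(-2 - 3\right),-2 \right)} - 6}\right)^{2} + q{\left(127,-69 \right)}} = \sqrt{\left(-6 + \sqrt{\left(-4 - 4\right) \left(-2 - 3\right) - 6}\right)^{2} - 71} = \sqrt{\left(-6 + \sqrt{\left(-8\right) \left(-5\right) - 6}\right)^{2} - 71} = \sqrt{\left(-6 + \sqrt{40 - 6}\right)^{2} - 71} = \sqrt{\left(-6 + \sqrt{34}\right)^{2} - 71} = \sqrt{-71 + \left(-6 + \sqrt{34}\right)^{2}}$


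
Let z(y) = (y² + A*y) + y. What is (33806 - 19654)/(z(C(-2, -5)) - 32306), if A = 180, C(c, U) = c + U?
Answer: -122/289 ≈ -0.42215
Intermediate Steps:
C(c, U) = U + c
z(y) = y² + 181*y (z(y) = (y² + 180*y) + y = y² + 181*y)
(33806 - 19654)/(z(C(-2, -5)) - 32306) = (33806 - 19654)/((-5 - 2)*(181 + (-5 - 2)) - 32306) = 14152/(-7*(181 - 7) - 32306) = 14152/(-7*174 - 32306) = 14152/(-1218 - 32306) = 14152/(-33524) = 14152*(-1/33524) = -122/289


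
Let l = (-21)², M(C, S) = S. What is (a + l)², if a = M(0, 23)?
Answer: 215296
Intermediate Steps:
a = 23
l = 441
(a + l)² = (23 + 441)² = 464² = 215296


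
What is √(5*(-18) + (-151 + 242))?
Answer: 1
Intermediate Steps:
√(5*(-18) + (-151 + 242)) = √(-90 + 91) = √1 = 1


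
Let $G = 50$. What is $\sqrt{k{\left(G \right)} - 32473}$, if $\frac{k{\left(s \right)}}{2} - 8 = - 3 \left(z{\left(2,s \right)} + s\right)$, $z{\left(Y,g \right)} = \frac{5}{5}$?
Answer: $i \sqrt{32763} \approx 181.01 i$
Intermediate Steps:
$z{\left(Y,g \right)} = 1$ ($z{\left(Y,g \right)} = 5 \cdot \frac{1}{5} = 1$)
$k{\left(s \right)} = 10 - 6 s$ ($k{\left(s \right)} = 16 + 2 \left(- 3 \left(1 + s\right)\right) = 16 + 2 \left(-3 - 3 s\right) = 16 - \left(6 + 6 s\right) = 10 - 6 s$)
$\sqrt{k{\left(G \right)} - 32473} = \sqrt{\left(10 - 300\right) - 32473} = \sqrt{-290 - 32473} = \sqrt{-32763} = i \sqrt{32763}$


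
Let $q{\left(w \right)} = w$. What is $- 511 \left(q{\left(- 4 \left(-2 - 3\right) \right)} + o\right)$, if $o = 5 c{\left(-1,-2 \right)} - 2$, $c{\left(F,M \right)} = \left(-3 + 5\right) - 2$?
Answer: $-9198$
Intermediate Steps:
$c{\left(F,M \right)} = 0$ ($c{\left(F,M \right)} = 2 - 2 = 0$)
$o = -2$ ($o = 5 \cdot 0 - 2 = 0 - 2 = -2$)
$- 511 \left(q{\left(- 4 \left(-2 - 3\right) \right)} + o\right) = - 511 \left(- 4 \left(-2 - 3\right) - 2\right) = - 511 \left(\left(-4\right) \left(-5\right) - 2\right) = - 511 \left(20 - 2\right) = \left(-511\right) 18 = -9198$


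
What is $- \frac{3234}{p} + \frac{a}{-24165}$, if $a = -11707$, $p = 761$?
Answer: $- \frac{69240583}{18389565} \approx -3.7652$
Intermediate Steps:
$- \frac{3234}{p} + \frac{a}{-24165} = - \frac{3234}{761} - \frac{11707}{-24165} = \left(-3234\right) \frac{1}{761} - - \frac{11707}{24165} = - \frac{3234}{761} + \frac{11707}{24165} = - \frac{69240583}{18389565}$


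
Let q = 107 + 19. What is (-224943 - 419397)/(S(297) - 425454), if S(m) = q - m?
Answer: 42956/28375 ≈ 1.5139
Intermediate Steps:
q = 126
S(m) = 126 - m
(-224943 - 419397)/(S(297) - 425454) = (-224943 - 419397)/((126 - 1*297) - 425454) = -644340/((126 - 297) - 425454) = -644340/(-171 - 425454) = -644340/(-425625) = -644340*(-1/425625) = 42956/28375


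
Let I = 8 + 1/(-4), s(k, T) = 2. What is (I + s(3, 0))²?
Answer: 1521/16 ≈ 95.063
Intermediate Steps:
I = 31/4 (I = 8 - ¼ = 31/4 ≈ 7.7500)
(I + s(3, 0))² = (31/4 + 2)² = (39/4)² = 1521/16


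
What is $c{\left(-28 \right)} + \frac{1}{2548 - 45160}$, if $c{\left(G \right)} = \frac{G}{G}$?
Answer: $\frac{42611}{42612} \approx 0.99998$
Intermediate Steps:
$c{\left(G \right)} = 1$
$c{\left(-28 \right)} + \frac{1}{2548 - 45160} = 1 + \frac{1}{2548 - 45160} = 1 + \frac{1}{-42612} = 1 - \frac{1}{42612} = \frac{42611}{42612}$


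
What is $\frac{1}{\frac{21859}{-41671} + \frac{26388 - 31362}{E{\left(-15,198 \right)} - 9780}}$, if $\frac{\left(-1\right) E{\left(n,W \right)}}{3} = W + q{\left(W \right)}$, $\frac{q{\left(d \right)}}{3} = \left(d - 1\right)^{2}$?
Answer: $- \frac{4995727835}{2551475697} \approx -1.958$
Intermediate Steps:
$q{\left(d \right)} = 3 \left(-1 + d\right)^{2}$ ($q{\left(d \right)} = 3 \left(d - 1\right)^{2} = 3 \left(-1 + d\right)^{2}$)
$E{\left(n,W \right)} = - 9 \left(-1 + W\right)^{2} - 3 W$ ($E{\left(n,W \right)} = - 3 \left(W + 3 \left(-1 + W\right)^{2}\right) = - 9 \left(-1 + W\right)^{2} - 3 W$)
$\frac{1}{\frac{21859}{-41671} + \frac{26388 - 31362}{E{\left(-15,198 \right)} - 9780}} = \frac{1}{\frac{21859}{-41671} + \frac{26388 - 31362}{\left(-9 - 9 \cdot 198^{2} + 15 \cdot 198\right) - 9780}} = \frac{1}{21859 \left(- \frac{1}{41671}\right) - \frac{4974}{\left(-9 - 352836 + 2970\right) - 9780}} = \frac{1}{- \frac{21859}{41671} - \frac{4974}{\left(-9 - 352836 + 2970\right) - 9780}} = \frac{1}{- \frac{21859}{41671} - \frac{4974}{-349875 - 9780}} = \frac{1}{- \frac{21859}{41671} - \frac{4974}{-359655}} = \frac{1}{- \frac{21859}{41671} - - \frac{1658}{119885}} = \frac{1}{- \frac{21859}{41671} + \frac{1658}{119885}} = \frac{1}{- \frac{2551475697}{4995727835}} = - \frac{4995727835}{2551475697}$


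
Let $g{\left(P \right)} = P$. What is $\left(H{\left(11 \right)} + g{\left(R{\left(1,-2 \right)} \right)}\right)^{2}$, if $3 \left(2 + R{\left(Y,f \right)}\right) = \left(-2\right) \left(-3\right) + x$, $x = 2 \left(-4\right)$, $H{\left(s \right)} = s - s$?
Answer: $\frac{64}{9} \approx 7.1111$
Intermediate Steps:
$H{\left(s \right)} = 0$
$x = -8$
$R{\left(Y,f \right)} = - \frac{8}{3}$ ($R{\left(Y,f \right)} = -2 + \frac{\left(-2\right) \left(-3\right) - 8}{3} = -2 + \frac{6 - 8}{3} = -2 + \frac{1}{3} \left(-2\right) = -2 - \frac{2}{3} = - \frac{8}{3}$)
$\left(H{\left(11 \right)} + g{\left(R{\left(1,-2 \right)} \right)}\right)^{2} = \left(0 - \frac{8}{3}\right)^{2} = \left(- \frac{8}{3}\right)^{2} = \frac{64}{9}$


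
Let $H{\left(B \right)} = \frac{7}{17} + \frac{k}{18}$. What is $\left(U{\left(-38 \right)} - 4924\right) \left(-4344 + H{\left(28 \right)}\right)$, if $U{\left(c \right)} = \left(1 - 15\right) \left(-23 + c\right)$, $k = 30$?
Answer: $\frac{901252660}{51} \approx 1.7672 \cdot 10^{7}$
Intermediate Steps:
$U{\left(c \right)} = 322 - 14 c$ ($U{\left(c \right)} = - 14 \left(-23 + c\right) = 322 - 14 c$)
$H{\left(B \right)} = \frac{106}{51}$ ($H{\left(B \right)} = \frac{7}{17} + \frac{30}{18} = 7 \cdot \frac{1}{17} + 30 \cdot \frac{1}{18} = \frac{7}{17} + \frac{5}{3} = \frac{106}{51}$)
$\left(U{\left(-38 \right)} - 4924\right) \left(-4344 + H{\left(28 \right)}\right) = \left(\left(322 - -532\right) - 4924\right) \left(-4344 + \frac{106}{51}\right) = \left(\left(322 + 532\right) - 4924\right) \left(- \frac{221438}{51}\right) = \left(854 - 4924\right) \left(- \frac{221438}{51}\right) = \left(-4070\right) \left(- \frac{221438}{51}\right) = \frac{901252660}{51}$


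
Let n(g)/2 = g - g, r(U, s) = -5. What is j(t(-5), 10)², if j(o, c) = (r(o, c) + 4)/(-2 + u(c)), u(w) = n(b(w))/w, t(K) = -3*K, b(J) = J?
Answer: ¼ ≈ 0.25000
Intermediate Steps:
n(g) = 0 (n(g) = 2*(g - g) = 2*0 = 0)
u(w) = 0 (u(w) = 0/w = 0)
j(o, c) = ½ (j(o, c) = (-5 + 4)/(-2 + 0) = -1/(-2) = -1*(-½) = ½)
j(t(-5), 10)² = (½)² = ¼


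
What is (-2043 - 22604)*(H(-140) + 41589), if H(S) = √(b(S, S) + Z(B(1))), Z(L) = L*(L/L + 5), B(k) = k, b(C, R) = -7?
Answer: -1025044083 - 24647*I ≈ -1.025e+9 - 24647.0*I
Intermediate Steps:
Z(L) = 6*L (Z(L) = L*(1 + 5) = L*6 = 6*L)
H(S) = I (H(S) = √(-7 + 6*1) = √(-7 + 6) = √(-1) = I)
(-2043 - 22604)*(H(-140) + 41589) = (-2043 - 22604)*(I + 41589) = -24647*(41589 + I) = -1025044083 - 24647*I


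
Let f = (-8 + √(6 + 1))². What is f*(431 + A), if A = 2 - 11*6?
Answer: 26057 - 5872*√7 ≈ 10521.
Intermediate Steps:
A = -64 (A = 2 - 66 = -64)
f = (-8 + √7)² ≈ 28.668
f*(431 + A) = (8 - √7)²*(431 - 64) = (8 - √7)²*367 = 367*(8 - √7)²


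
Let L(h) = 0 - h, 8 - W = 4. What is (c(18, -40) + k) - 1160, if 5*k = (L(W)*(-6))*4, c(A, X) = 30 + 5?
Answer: -5529/5 ≈ -1105.8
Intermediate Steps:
W = 4 (W = 8 - 1*4 = 8 - 4 = 4)
L(h) = -h
c(A, X) = 35
k = 96/5 (k = ((-1*4*(-6))*4)/5 = (-4*(-6)*4)/5 = (24*4)/5 = (⅕)*96 = 96/5 ≈ 19.200)
(c(18, -40) + k) - 1160 = (35 + 96/5) - 1160 = 271/5 - 1160 = -5529/5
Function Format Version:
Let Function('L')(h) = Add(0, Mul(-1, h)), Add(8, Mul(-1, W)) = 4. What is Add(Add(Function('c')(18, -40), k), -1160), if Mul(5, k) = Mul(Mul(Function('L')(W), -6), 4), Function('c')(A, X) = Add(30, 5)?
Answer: Rational(-5529, 5) ≈ -1105.8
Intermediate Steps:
W = 4 (W = Add(8, Mul(-1, 4)) = Add(8, -4) = 4)
Function('L')(h) = Mul(-1, h)
Function('c')(A, X) = 35
k = Rational(96, 5) (k = Mul(Rational(1, 5), Mul(Mul(Mul(-1, 4), -6), 4)) = Mul(Rational(1, 5), Mul(Mul(-4, -6), 4)) = Mul(Rational(1, 5), Mul(24, 4)) = Mul(Rational(1, 5), 96) = Rational(96, 5) ≈ 19.200)
Add(Add(Function('c')(18, -40), k), -1160) = Add(Add(35, Rational(96, 5)), -1160) = Add(Rational(271, 5), -1160) = Rational(-5529, 5)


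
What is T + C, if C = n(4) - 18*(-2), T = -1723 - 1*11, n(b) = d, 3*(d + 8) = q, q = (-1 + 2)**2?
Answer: -5117/3 ≈ -1705.7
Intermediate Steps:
q = 1 (q = 1**2 = 1)
d = -23/3 (d = -8 + (1/3)*1 = -8 + 1/3 = -23/3 ≈ -7.6667)
n(b) = -23/3
T = -1734 (T = -1723 - 11 = -1734)
C = 85/3 (C = -23/3 - 18*(-2) = -23/3 + 36 = 85/3 ≈ 28.333)
T + C = -1734 + 85/3 = -5117/3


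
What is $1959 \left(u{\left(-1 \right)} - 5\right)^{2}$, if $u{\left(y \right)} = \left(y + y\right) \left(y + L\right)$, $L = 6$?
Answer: $440775$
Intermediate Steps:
$u{\left(y \right)} = 2 y \left(6 + y\right)$ ($u{\left(y \right)} = \left(y + y\right) \left(y + 6\right) = 2 y \left(6 + y\right)$)
$1959 \left(u{\left(-1 \right)} - 5\right)^{2} = 1959 \left(2 \left(-1\right) \left(6 - 1\right) - 5\right)^{2} = 1959 \left(2 \left(-1\right) 5 - 5\right)^{2} = 1959 \left(-10 - 5\right)^{2} = 1959 \left(-15\right)^{2} = 1959 \cdot 225 = 440775$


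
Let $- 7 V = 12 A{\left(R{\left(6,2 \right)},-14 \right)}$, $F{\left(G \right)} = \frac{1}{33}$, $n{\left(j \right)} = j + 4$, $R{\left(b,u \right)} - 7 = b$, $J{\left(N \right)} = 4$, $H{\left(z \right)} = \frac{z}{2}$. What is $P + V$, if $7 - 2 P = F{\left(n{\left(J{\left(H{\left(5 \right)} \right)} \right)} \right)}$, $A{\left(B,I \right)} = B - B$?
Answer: $\frac{115}{33} \approx 3.4848$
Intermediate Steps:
$H{\left(z \right)} = \frac{z}{2}$ ($H{\left(z \right)} = z \frac{1}{2} = \frac{z}{2}$)
$R{\left(b,u \right)} = 7 + b$
$n{\left(j \right)} = 4 + j$
$F{\left(G \right)} = \frac{1}{33}$
$A{\left(B,I \right)} = 0$
$P = \frac{115}{33}$ ($P = \frac{7}{2} - \frac{1}{66} = \frac{115}{33} \approx 3.4848$)
$V = 0$ ($V = - \frac{12 \cdot 0}{7} = \left(- \frac{1}{7}\right) 0 = 0$)
$P + V = \frac{115}{33} + 0 = \frac{115}{33}$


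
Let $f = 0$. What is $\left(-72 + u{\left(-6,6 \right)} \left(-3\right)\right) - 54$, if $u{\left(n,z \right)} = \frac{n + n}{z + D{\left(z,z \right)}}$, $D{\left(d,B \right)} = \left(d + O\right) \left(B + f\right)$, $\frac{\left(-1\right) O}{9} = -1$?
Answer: $- \frac{1005}{8} \approx -125.63$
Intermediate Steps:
$O = 9$ ($O = \left(-9\right) \left(-1\right) = 9$)
$D{\left(d,B \right)} = B \left(9 + d\right)$ ($D{\left(d,B \right)} = \left(d + 9\right) \left(B + 0\right) = \left(9 + d\right) B = B \left(9 + d\right)$)
$u{\left(n,z \right)} = \frac{2 n}{z + z \left(9 + z\right)}$ ($u{\left(n,z \right)} = \frac{n + n}{z + z \left(9 + z\right)} = \frac{2 n}{z + z \left(9 + z\right)}$)
$\left(-72 + u{\left(-6,6 \right)} \left(-3\right)\right) - 54 = \left(-72 + 2 \left(-6\right) \frac{1}{6} \frac{1}{10 + 6} \left(-3\right)\right) - 54 = \left(-72 + 2 \left(-6\right) \frac{1}{6} \cdot \frac{1}{16} \left(-3\right)\right) - 54 = \left(-72 - - \frac{3}{8}\right) - 54 = \left(-72 + \frac{3}{8}\right) - 54 = - \frac{573}{8} - 54 = - \frac{1005}{8}$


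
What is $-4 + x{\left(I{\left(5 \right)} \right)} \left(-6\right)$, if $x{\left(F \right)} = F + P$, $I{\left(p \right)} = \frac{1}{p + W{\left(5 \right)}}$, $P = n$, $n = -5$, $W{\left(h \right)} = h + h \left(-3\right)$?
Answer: $\frac{136}{5} \approx 27.2$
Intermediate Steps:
$W{\left(h \right)} = - 2 h$ ($W{\left(h \right)} = h - 3 h = - 2 h$)
$P = -5$
$I{\left(p \right)} = \frac{1}{-10 + p}$ ($I{\left(p \right)} = \frac{1}{p - 10} = \frac{1}{-10 + p}$)
$x{\left(F \right)} = -5 + F$ ($x{\left(F \right)} = F - 5 = -5 + F$)
$-4 + x{\left(I{\left(5 \right)} \right)} \left(-6\right) = -4 + \left(-5 + \frac{1}{-10 + 5}\right) \left(-6\right) = -4 + \left(-5 + \frac{1}{-5}\right) \left(-6\right) = -4 + \left(-5 - \frac{1}{5}\right) \left(-6\right) = -4 - - \frac{156}{5} = -4 + \frac{156}{5} = \frac{136}{5}$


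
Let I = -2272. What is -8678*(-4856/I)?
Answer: -2633773/142 ≈ -18548.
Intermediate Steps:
-8678*(-4856/I) = -8678/((-2272/(-4856))) = -8678/((-2272*(-1/4856))) = -8678/284/607 = -8678*607/284 = -2633773/142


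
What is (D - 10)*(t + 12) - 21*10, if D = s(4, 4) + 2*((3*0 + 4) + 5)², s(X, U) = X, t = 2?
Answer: 1974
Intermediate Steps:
D = 166 (D = 4 + 2*((3*0 + 4) + 5)² = 4 + 2*((0 + 4) + 5)² = 4 + 2*(4 + 5)² = 4 + 2*9² = 4 + 2*81 = 4 + 162 = 166)
(D - 10)*(t + 12) - 21*10 = (166 - 10)*(2 + 12) - 21*10 = 156*14 - 210 = 2184 - 210 = 1974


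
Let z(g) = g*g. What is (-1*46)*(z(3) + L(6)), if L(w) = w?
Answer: -690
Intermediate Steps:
z(g) = g**2
(-1*46)*(z(3) + L(6)) = (-1*46)*(3**2 + 6) = -46*(9 + 6) = -46*15 = -690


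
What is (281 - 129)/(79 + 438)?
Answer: 152/517 ≈ 0.29400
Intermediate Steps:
(281 - 129)/(79 + 438) = 152/517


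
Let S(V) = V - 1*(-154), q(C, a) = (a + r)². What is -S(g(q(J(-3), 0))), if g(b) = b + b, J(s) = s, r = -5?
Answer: -204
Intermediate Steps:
q(C, a) = (-5 + a)² (q(C, a) = (a - 5)² = (-5 + a)²)
g(b) = 2*b
S(V) = 154 + V (S(V) = V + 154 = 154 + V)
-S(g(q(J(-3), 0))) = -(154 + 2*(-5 + 0)²) = -(154 + 2*(-5)²) = -(154 + 2*25) = -(154 + 50) = -1*204 = -204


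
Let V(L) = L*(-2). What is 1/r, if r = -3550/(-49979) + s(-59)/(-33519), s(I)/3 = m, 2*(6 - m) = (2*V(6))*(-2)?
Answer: 558415367/40563772 ≈ 13.766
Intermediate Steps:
V(L) = -2*L
m = -18 (m = 6 - 2*(-2*6)*(-2)/2 = 6 - 2*(-12)*(-2)/2 = 6 - (-12)*(-2) = 6 - 1/2*48 = 6 - 24 = -18)
s(I) = -54 (s(I) = 3*(-18) = -54)
r = 40563772/558415367 (r = -3550/(-49979) - 54/(-33519) = -3550*(-1/49979) - 54*(-1/33519) = 3550/49979 + 18/11173 = 40563772/558415367 ≈ 0.072641)
1/r = 1/(40563772/558415367) = 558415367/40563772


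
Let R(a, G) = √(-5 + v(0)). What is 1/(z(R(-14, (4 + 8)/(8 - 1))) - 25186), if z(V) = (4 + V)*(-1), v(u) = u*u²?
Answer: I/(√5 - 25190*I) ≈ -3.9698e-5 + 3.5239e-9*I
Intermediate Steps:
v(u) = u³
R(a, G) = I*√5 (R(a, G) = √(-5 + 0³) = √(-5 + 0) = √(-5) = I*√5)
z(V) = -4 - V
1/(z(R(-14, (4 + 8)/(8 - 1))) - 25186) = 1/((-4 - I*√5) - 25186) = 1/(-25190 - I*√5)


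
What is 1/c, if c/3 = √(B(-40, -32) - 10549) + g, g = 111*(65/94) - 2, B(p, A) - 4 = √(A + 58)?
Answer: 1/(21081/94 + 3*I*√(10545 - √26)) ≈ 0.001545 - 0.0021218*I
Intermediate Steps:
B(p, A) = 4 + √(58 + A) (B(p, A) = 4 + √(A + 58) = 4 + √(58 + A))
g = 7027/94 (g = 111*(65*(1/94)) - 2 = 111*(65/94) - 2 = 7215/94 - 2 = 7027/94 ≈ 74.755)
c = 21081/94 + 3*√(-10545 + √26) (c = 3*(√((4 + √(58 - 32)) - 10549) + 7027/94) = 3*(√((4 + √26) - 10549) + 7027/94) = 3*(√(-10545 + √26) + 7027/94) = 3*(7027/94 + √(-10545 + √26)) = 21081/94 + 3*√(-10545 + √26) ≈ 224.27 + 307.99*I)
1/c = 1/(21081/94 + 3*√(-10545 + √26))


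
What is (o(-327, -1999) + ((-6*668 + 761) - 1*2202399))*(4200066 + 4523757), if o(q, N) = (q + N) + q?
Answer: -19264809607077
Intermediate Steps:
o(q, N) = N + 2*q (o(q, N) = (N + q) + q = N + 2*q)
(o(-327, -1999) + ((-6*668 + 761) - 1*2202399))*(4200066 + 4523757) = ((-1999 + 2*(-327)) + ((-6*668 + 761) - 1*2202399))*(4200066 + 4523757) = ((-1999 - 654) + ((-4008 + 761) - 2202399))*8723823 = (-2653 + (-3247 - 2202399))*8723823 = (-2653 - 2205646)*8723823 = -2208299*8723823 = -19264809607077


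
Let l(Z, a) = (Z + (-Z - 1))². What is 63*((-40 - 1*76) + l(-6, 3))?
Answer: -7245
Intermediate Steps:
l(Z, a) = 1 (l(Z, a) = (Z + (-1 - Z))² = (-1)² = 1)
63*((-40 - 1*76) + l(-6, 3)) = 63*((-40 - 1*76) + 1) = 63*((-40 - 76) + 1) = 63*(-116 + 1) = 63*(-115) = -7245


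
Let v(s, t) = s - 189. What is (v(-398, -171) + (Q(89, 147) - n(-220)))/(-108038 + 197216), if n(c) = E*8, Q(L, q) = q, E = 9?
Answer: -256/44589 ≈ -0.0057413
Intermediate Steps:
v(s, t) = -189 + s
n(c) = 72 (n(c) = 9*8 = 72)
(v(-398, -171) + (Q(89, 147) - n(-220)))/(-108038 + 197216) = ((-189 - 398) + (147 - 1*72))/(-108038 + 197216) = (-587 + (147 - 72))/89178 = (-587 + 75)*(1/89178) = -512*1/89178 = -256/44589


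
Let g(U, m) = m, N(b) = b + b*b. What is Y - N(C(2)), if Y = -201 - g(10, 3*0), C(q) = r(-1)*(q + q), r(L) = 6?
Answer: -801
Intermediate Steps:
C(q) = 12*q (C(q) = 6*(q + q) = 6*(2*q) = 12*q)
N(b) = b + b**2
Y = -201 (Y = -201 - 3*0 = -201 - 1*0 = -201 + 0 = -201)
Y - N(C(2)) = -201 - 12*2*(1 + 12*2) = -201 - 24*(1 + 24) = -201 - 24*25 = -201 - 1*600 = -201 - 600 = -801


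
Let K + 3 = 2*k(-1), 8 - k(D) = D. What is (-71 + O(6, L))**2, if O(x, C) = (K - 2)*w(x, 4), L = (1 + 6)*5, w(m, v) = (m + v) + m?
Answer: 18769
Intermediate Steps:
k(D) = 8 - D
w(m, v) = v + 2*m
K = 15 (K = -3 + 2*(8 - 1*(-1)) = -3 + 2*(8 + 1) = -3 + 2*9 = -3 + 18 = 15)
L = 35 (L = 7*5 = 35)
O(x, C) = 52 + 26*x (O(x, C) = (15 - 2)*(4 + 2*x) = 13*(4 + 2*x) = 52 + 26*x)
(-71 + O(6, L))**2 = (-71 + (52 + 26*6))**2 = (-71 + (52 + 156))**2 = (-71 + 208)**2 = 137**2 = 18769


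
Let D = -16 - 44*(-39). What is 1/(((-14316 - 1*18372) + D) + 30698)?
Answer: -1/290 ≈ -0.0034483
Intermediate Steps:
D = 1700 (D = -16 + 1716 = 1700)
1/(((-14316 - 1*18372) + D) + 30698) = 1/(((-14316 - 1*18372) + 1700) + 30698) = 1/(((-14316 - 18372) + 1700) + 30698) = 1/((-32688 + 1700) + 30698) = 1/(-30988 + 30698) = 1/(-290) = -1/290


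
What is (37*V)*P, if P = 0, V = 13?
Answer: 0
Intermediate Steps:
(37*V)*P = (37*13)*0 = 481*0 = 0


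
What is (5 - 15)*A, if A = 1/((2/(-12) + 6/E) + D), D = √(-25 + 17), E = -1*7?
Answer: 18060/15961 + 35280*I*√2/15961 ≈ 1.1315 + 3.126*I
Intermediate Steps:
E = -7
D = 2*I*√2 (D = √(-8) = 2*I*√2 ≈ 2.8284*I)
A = 1/(-43/42 + 2*I*√2) (A = 1/((2/(-12) + 6/(-7)) + 2*I*√2) = 1/((2*(-1/12) + 6*(-⅐)) + 2*I*√2) = 1/((-⅙ - 6/7) + 2*I*√2) = 1/(-43/42 + 2*I*√2) ≈ -0.11315 - 0.3126*I)
(5 - 15)*A = (5 - 15)*(-1806/15961 - 3528*I*√2/15961) = -10*(-1806/15961 - 3528*I*√2/15961) = 18060/15961 + 35280*I*√2/15961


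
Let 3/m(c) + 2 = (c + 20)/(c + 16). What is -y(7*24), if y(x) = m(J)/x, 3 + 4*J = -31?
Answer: 15/392 ≈ 0.038265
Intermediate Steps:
J = -17/2 (J = -¾ + (¼)*(-31) = -¾ - 31/4 = -17/2 ≈ -8.5000)
m(c) = 3/(-2 + (20 + c)/(16 + c)) (m(c) = 3/(-2 + (c + 20)/(c + 16)) = 3/(-2 + (20 + c)/(16 + c)))
y(x) = -45/(7*x) (y(x) = (3*(-16 - 1*(-17/2))/(12 - 17/2))/x = (3*(-16 + 17/2)/(7/2))/x = (3*(2/7)*(-15/2))/x = -45/(7*x))
-y(7*24) = -(-45)/(7*(7*24)) = -(-45)/(7*168) = -1*(-15/392) = 15/392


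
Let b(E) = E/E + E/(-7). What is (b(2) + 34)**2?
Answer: 59049/49 ≈ 1205.1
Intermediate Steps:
b(E) = 1 - E/7 (b(E) = 1 + E*(-1/7) = 1 - E/7)
(b(2) + 34)**2 = ((1 - 1/7*2) + 34)**2 = ((1 - 2/7) + 34)**2 = (5/7 + 34)**2 = (243/7)**2 = 59049/49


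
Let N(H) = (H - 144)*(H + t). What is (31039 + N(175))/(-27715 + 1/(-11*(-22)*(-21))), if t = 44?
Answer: -192241896/140847631 ≈ -1.3649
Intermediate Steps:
N(H) = (-144 + H)*(44 + H) (N(H) = (H - 144)*(H + 44) = (-144 + H)*(44 + H))
(31039 + N(175))/(-27715 + 1/(-11*(-22)*(-21))) = (31039 + (-6336 + 175**2 - 100*175))/(-27715 + 1/(-11*(-22)*(-21))) = (31039 + (-6336 + 30625 - 17500))/(-27715 + 1/(242*(-21))) = (31039 + 6789)/(-27715 + 1/(-5082)) = 37828/(-27715 - 1/5082) = 37828/(-140847631/5082) = 37828*(-5082/140847631) = -192241896/140847631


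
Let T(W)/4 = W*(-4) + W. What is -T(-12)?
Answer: -144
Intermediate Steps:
T(W) = -12*W (T(W) = 4*(W*(-4) + W) = 4*(-4*W + W) = 4*(-3*W) = -12*W)
-T(-12) = -(-12)*(-12) = -1*144 = -144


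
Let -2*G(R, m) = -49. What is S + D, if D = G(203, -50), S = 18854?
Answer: 37757/2 ≈ 18879.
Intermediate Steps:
G(R, m) = 49/2 (G(R, m) = -½*(-49) = 49/2)
D = 49/2 ≈ 24.500
S + D = 18854 + 49/2 = 37757/2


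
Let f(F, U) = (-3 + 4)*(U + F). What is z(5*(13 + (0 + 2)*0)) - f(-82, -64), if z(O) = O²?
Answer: 4371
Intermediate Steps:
f(F, U) = F + U (f(F, U) = 1*(F + U) = F + U)
z(5*(13 + (0 + 2)*0)) - f(-82, -64) = (5*(13 + (0 + 2)*0))² - (-82 - 64) = (5*(13 + 2*0))² - 1*(-146) = (5*(13 + 0))² + 146 = (5*13)² + 146 = 65² + 146 = 4225 + 146 = 4371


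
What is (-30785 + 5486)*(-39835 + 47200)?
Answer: -186327135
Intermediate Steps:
(-30785 + 5486)*(-39835 + 47200) = -25299*7365 = -186327135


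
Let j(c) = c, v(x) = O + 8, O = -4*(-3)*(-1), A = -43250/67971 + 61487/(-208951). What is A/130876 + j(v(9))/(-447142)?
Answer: 762743169861575/415569432985628088516 ≈ 1.8354e-6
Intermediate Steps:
A = -13216463627/14202608421 (A = -43250*1/67971 + 61487*(-1/208951) = -43250/67971 - 61487/208951 = -13216463627/14202608421 ≈ -0.93057)
O = -12 (O = 12*(-1) = -12)
v(x) = -4 (v(x) = -12 + 8 = -4)
A/130876 + j(v(9))/(-447142) = -13216463627/14202608421/130876 - 4/(-447142) = -13216463627/14202608421*1/130876 - 4*(-1/447142) = -13216463627/1858780579706796 + 2/223571 = 762743169861575/415569432985628088516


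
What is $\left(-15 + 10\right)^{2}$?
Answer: $25$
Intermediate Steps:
$\left(-15 + 10\right)^{2} = \left(-5\right)^{2} = 25$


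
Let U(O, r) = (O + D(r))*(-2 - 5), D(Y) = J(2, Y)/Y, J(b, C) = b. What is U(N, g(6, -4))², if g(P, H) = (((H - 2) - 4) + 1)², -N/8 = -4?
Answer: 329712964/6561 ≈ 50253.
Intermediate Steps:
N = 32 (N = -8*(-4) = 32)
D(Y) = 2/Y
g(P, H) = (-5 + H)² (g(P, H) = (((-2 + H) - 4) + 1)² = ((-6 + H) + 1)² = (-5 + H)²)
U(O, r) = -14/r - 7*O (U(O, r) = (O + 2/r)*(-2 - 5) = (O + 2/r)*(-7) = -14/r - 7*O)
U(N, g(6, -4))² = (-14/(-5 - 4)² - 7*32)² = (-14/((-9)²) - 224)² = (-14/81 - 224)² = (-18158/81)² = 329712964/6561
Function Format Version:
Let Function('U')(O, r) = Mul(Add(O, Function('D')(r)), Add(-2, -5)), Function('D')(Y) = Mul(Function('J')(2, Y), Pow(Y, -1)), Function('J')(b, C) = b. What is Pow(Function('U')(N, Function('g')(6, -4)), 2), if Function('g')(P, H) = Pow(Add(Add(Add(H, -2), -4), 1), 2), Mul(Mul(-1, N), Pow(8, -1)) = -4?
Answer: Rational(329712964, 6561) ≈ 50253.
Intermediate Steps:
N = 32 (N = Mul(-8, -4) = 32)
Function('D')(Y) = Mul(2, Pow(Y, -1))
Function('g')(P, H) = Pow(Add(-5, H), 2) (Function('g')(P, H) = Pow(Add(Add(Add(-2, H), -4), 1), 2) = Pow(Add(Add(-6, H), 1), 2) = Pow(Add(-5, H), 2))
Function('U')(O, r) = Add(Mul(-14, Pow(r, -1)), Mul(-7, O)) (Function('U')(O, r) = Mul(Add(O, Mul(2, Pow(r, -1))), Add(-2, -5)) = Mul(Add(O, Mul(2, Pow(r, -1))), -7) = Add(Mul(-14, Pow(r, -1)), Mul(-7, O)))
Pow(Function('U')(N, Function('g')(6, -4)), 2) = Pow(Add(Mul(-14, Pow(Pow(Add(-5, -4), 2), -1)), Mul(-7, 32)), 2) = Pow(Add(Mul(-14, Pow(Pow(-9, 2), -1)), -224), 2) = Pow(Add(Mul(-14, Pow(81, -1)), -224), 2) = Pow(Add(Mul(-14, Rational(1, 81)), -224), 2) = Pow(Add(Rational(-14, 81), -224), 2) = Pow(Rational(-18158, 81), 2) = Rational(329712964, 6561)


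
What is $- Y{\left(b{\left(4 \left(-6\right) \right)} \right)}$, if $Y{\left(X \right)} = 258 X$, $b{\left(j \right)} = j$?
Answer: $6192$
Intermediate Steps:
$- Y{\left(b{\left(4 \left(-6\right) \right)} \right)} = - 258 \cdot 4 \left(-6\right) = - 258 \left(-24\right) = \left(-1\right) \left(-6192\right) = 6192$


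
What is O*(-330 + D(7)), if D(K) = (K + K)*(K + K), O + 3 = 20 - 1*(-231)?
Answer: -33232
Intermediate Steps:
O = 248 (O = -3 + (20 - 1*(-231)) = -3 + (20 + 231) = -3 + 251 = 248)
D(K) = 4*K**2 (D(K) = (2*K)*(2*K) = 4*K**2)
O*(-330 + D(7)) = 248*(-330 + 4*7**2) = 248*(-330 + 4*49) = 248*(-330 + 196) = 248*(-134) = -33232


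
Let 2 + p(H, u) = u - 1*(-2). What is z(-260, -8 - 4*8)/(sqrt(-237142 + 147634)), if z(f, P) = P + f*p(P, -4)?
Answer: -500*I*sqrt(22377)/22377 ≈ -3.3425*I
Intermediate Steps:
p(H, u) = u (p(H, u) = -2 + (u - 1*(-2)) = -2 + (u + 2) = -2 + (2 + u) = u)
z(f, P) = P - 4*f (z(f, P) = P + f*(-4) = P - 4*f)
z(-260, -8 - 4*8)/(sqrt(-237142 + 147634)) = ((-8 - 4*8) - 4*(-260))/(sqrt(-237142 + 147634)) = ((-8 - 32) + 1040)/(sqrt(-89508)) = (-40 + 1040)/((2*I*sqrt(22377))) = 1000*(-I*sqrt(22377)/44754) = -500*I*sqrt(22377)/22377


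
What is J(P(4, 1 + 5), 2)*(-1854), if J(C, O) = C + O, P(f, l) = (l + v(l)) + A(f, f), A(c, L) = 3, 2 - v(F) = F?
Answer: -12978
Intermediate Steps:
v(F) = 2 - F
P(f, l) = 5 (P(f, l) = (l + (2 - l)) + 3 = 2 + 3 = 5)
J(P(4, 1 + 5), 2)*(-1854) = (5 + 2)*(-1854) = 7*(-1854) = -12978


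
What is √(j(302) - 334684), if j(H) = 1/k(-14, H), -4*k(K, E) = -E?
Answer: I*√7631129582/151 ≈ 578.52*I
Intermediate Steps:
k(K, E) = E/4 (k(K, E) = -(-1)*E/4 = E/4)
j(H) = 4/H (j(H) = 1/(H/4) = 4/H)
√(j(302) - 334684) = √(4/302 - 334684) = √(4*(1/302) - 334684) = √(2/151 - 334684) = √(-50537282/151) = I*√7631129582/151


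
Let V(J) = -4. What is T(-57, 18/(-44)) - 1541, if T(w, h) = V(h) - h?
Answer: -33981/22 ≈ -1544.6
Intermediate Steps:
T(w, h) = -4 - h
T(-57, 18/(-44)) - 1541 = (-4 - 18/(-44)) - 1541 = (-4 - 18*(-1)/44) - 1541 = (-4 - 1*(-9/22)) - 1541 = (-4 + 9/22) - 1541 = -79/22 - 1541 = -33981/22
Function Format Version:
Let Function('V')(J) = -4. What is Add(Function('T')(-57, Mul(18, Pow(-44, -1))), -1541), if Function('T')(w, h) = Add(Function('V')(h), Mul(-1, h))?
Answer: Rational(-33981, 22) ≈ -1544.6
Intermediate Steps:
Function('T')(w, h) = Add(-4, Mul(-1, h))
Add(Function('T')(-57, Mul(18, Pow(-44, -1))), -1541) = Add(Add(-4, Mul(-1, Mul(18, Pow(-44, -1)))), -1541) = Add(Add(-4, Mul(-1, Mul(18, Rational(-1, 44)))), -1541) = Add(Add(-4, Mul(-1, Rational(-9, 22))), -1541) = Add(Add(-4, Rational(9, 22)), -1541) = Add(Rational(-79, 22), -1541) = Rational(-33981, 22)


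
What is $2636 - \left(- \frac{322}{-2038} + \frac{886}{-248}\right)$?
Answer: $\frac{333505869}{126356} \approx 2639.4$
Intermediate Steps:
$2636 - \left(- \frac{322}{-2038} + \frac{886}{-248}\right) = 2636 - \left(\left(-322\right) \left(- \frac{1}{2038}\right) + 886 \left(- \frac{1}{248}\right)\right) = 2636 - \left(\frac{161}{1019} - \frac{443}{124}\right) = 2636 - - \frac{431453}{126356} = 2636 + \frac{431453}{126356} = \frac{333505869}{126356}$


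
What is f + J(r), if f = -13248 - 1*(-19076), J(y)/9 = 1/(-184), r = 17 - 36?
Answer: 1072343/184 ≈ 5828.0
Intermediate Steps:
r = -19
J(y) = -9/184 (J(y) = 9/(-184) = 9*(-1/184) = -9/184)
f = 5828 (f = -13248 + 19076 = 5828)
f + J(r) = 5828 - 9/184 = 1072343/184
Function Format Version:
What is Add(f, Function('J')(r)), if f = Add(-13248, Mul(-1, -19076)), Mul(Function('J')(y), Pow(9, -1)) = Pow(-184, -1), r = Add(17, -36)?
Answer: Rational(1072343, 184) ≈ 5828.0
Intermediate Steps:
r = -19
Function('J')(y) = Rational(-9, 184) (Function('J')(y) = Mul(9, Pow(-184, -1)) = Mul(9, Rational(-1, 184)) = Rational(-9, 184))
f = 5828 (f = Add(-13248, 19076) = 5828)
Add(f, Function('J')(r)) = Add(5828, Rational(-9, 184)) = Rational(1072343, 184)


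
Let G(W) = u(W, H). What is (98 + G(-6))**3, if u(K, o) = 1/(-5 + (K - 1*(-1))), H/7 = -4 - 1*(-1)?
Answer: 938313739/1000 ≈ 9.3831e+5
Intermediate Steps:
H = -21 (H = 7*(-4 - 1*(-1)) = 7*(-4 + 1) = 7*(-3) = -21)
u(K, o) = 1/(-4 + K) (u(K, o) = 1/(-5 + (K + 1)) = 1/(-5 + (1 + K)) = 1/(-4 + K))
G(W) = 1/(-4 + W)
(98 + G(-6))**3 = (98 + 1/(-4 - 6))**3 = (98 + 1/(-10))**3 = (98 - 1/10)**3 = (979/10)**3 = 938313739/1000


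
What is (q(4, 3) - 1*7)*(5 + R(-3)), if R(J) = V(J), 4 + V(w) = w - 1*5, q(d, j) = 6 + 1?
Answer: 0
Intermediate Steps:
q(d, j) = 7
V(w) = -9 + w (V(w) = -4 + (w - 1*5) = -4 + (w - 5) = -4 + (-5 + w) = -9 + w)
R(J) = -9 + J
(q(4, 3) - 1*7)*(5 + R(-3)) = (7 - 1*7)*(5 + (-9 - 3)) = (7 - 7)*(5 - 12) = 0*(-7) = 0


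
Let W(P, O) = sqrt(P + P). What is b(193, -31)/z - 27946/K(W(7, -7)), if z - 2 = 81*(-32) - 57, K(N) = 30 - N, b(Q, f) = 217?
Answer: -1109692061/1172621 - 13973*sqrt(14)/443 ≈ -1064.4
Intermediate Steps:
W(P, O) = sqrt(2)*sqrt(P) (W(P, O) = sqrt(2*P) = sqrt(2)*sqrt(P))
z = -2647 (z = 2 + (81*(-32) - 57) = 2 + (-2592 - 57) = 2 - 2649 = -2647)
b(193, -31)/z - 27946/K(W(7, -7)) = 217/(-2647) - 27946/(30 - sqrt(2)*sqrt(7)) = 217*(-1/2647) - 27946/(30 - sqrt(14)) = -217/2647 - 27946/(30 - sqrt(14))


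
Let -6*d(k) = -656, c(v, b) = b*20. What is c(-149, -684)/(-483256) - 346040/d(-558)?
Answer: -191186445/60407 ≈ -3165.0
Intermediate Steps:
c(v, b) = 20*b
d(k) = 328/3 (d(k) = -1/6*(-656) = 328/3)
c(-149, -684)/(-483256) - 346040/d(-558) = (20*(-684))/(-483256) - 346040/328/3 = -13680*(-1/483256) - 346040*3/328 = 1710/60407 - 3165 = -191186445/60407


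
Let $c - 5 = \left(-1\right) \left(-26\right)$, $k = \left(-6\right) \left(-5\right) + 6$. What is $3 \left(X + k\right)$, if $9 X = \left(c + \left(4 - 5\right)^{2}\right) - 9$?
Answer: $\frac{347}{3} \approx 115.67$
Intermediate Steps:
$k = 36$ ($k = 30 + 6 = 36$)
$c = 31$ ($c = 5 - -26 = 5 + 26 = 31$)
$X = \frac{23}{9}$ ($X = \frac{\left(31 + \left(4 - 5\right)^{2}\right) - 9}{9} = \frac{\left(31 + \left(-1\right)^{2}\right) - 9}{9} = \frac{\left(31 + 1\right) - 9}{9} = \frac{32 - 9}{9} = \frac{1}{9} \cdot 23 = \frac{23}{9} \approx 2.5556$)
$3 \left(X + k\right) = 3 \left(\frac{23}{9} + 36\right) = 3 \cdot \frac{347}{9} = \frac{347}{3}$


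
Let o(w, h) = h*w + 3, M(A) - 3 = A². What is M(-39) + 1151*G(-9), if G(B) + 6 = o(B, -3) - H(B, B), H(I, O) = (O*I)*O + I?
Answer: 878586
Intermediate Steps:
H(I, O) = I + I*O² (H(I, O) = (I*O)*O + I = I*O² + I = I + I*O²)
M(A) = 3 + A²
o(w, h) = 3 + h*w
G(B) = -3 - 3*B - B*(1 + B²) (G(B) = -6 + ((3 - 3*B) - B*(1 + B²)) = -6 + (3 - 3*B - B*(1 + B²)) = -3 - 3*B - B*(1 + B²))
M(-39) + 1151*G(-9) = (3 + (-39)²) + 1151*(-3 - 1*(-9)³ - 4*(-9)) = (3 + 1521) + 1151*(-3 - 1*(-729) + 36) = 1524 + 1151*(-3 + 729 + 36) = 1524 + 1151*762 = 1524 + 877062 = 878586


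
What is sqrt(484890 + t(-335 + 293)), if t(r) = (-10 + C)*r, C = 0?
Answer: sqrt(485310) ≈ 696.64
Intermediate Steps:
t(r) = -10*r (t(r) = (-10 + 0)*r = -10*r)
sqrt(484890 + t(-335 + 293)) = sqrt(484890 - 10*(-335 + 293)) = sqrt(484890 - 10*(-42)) = sqrt(484890 + 420) = sqrt(485310)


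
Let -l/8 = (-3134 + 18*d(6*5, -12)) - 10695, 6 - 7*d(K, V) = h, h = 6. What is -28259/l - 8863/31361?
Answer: -1866761915/3469530152 ≈ -0.53804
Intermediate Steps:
d(K, V) = 0 (d(K, V) = 6/7 - ⅐*6 = 6/7 - 6/7 = 0)
l = 110632 (l = -8*((-3134 + 18*0) - 10695) = -8*((-3134 + 0) - 10695) = -8*(-3134 - 10695) = -8*(-13829) = 110632)
-28259/l - 8863/31361 = -28259/110632 - 8863/31361 = -1866761915/3469530152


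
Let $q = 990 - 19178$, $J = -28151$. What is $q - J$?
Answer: $9963$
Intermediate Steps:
$q = -18188$ ($q = 990 - 19178 = -18188$)
$q - J = -18188 - -28151 = -18188 + 28151 = 9963$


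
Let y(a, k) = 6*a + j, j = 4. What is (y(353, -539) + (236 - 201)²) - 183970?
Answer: -180623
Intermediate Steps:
y(a, k) = 4 + 6*a (y(a, k) = 6*a + 4 = 4 + 6*a)
(y(353, -539) + (236 - 201)²) - 183970 = ((4 + 6*353) + (236 - 201)²) - 183970 = ((4 + 2118) + 35²) - 183970 = (2122 + 1225) - 183970 = 3347 - 183970 = -180623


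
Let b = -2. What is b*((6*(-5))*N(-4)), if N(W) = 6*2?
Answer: 720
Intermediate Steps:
N(W) = 12
b*((6*(-5))*N(-4)) = -2*6*(-5)*12 = -(-60)*12 = -2*(-360) = 720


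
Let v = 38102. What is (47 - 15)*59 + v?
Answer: 39990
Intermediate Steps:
(47 - 15)*59 + v = (47 - 15)*59 + 38102 = 32*59 + 38102 = 1888 + 38102 = 39990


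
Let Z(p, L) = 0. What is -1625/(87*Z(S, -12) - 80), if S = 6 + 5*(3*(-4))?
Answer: 325/16 ≈ 20.313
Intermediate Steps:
S = -54 (S = 6 + 5*(-12) = 6 - 60 = -54)
-1625/(87*Z(S, -12) - 80) = -1625/(87*0 - 80) = -1625/(0 - 80) = -1625/(-80) = -1625*(-1/80) = 325/16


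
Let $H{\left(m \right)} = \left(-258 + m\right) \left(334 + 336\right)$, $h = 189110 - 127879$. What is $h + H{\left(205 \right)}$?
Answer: $25721$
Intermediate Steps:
$h = 61231$
$H{\left(m \right)} = -172860 + 670 m$ ($H{\left(m \right)} = \left(-258 + m\right) 670 = -172860 + 670 m$)
$h + H{\left(205 \right)} = 61231 + \left(-172860 + 670 \cdot 205\right) = 61231 + \left(-172860 + 137350\right) = 61231 - 35510 = 25721$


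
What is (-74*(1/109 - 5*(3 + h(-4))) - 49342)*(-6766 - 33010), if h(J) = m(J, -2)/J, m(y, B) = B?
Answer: 208314747872/109 ≈ 1.9111e+9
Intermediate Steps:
h(J) = -2/J
(-74*(1/109 - 5*(3 + h(-4))) - 49342)*(-6766 - 33010) = (-74*(1/109 - 5*(3 - 2/(-4))) - 49342)*(-6766 - 33010) = (-74*(1/109 - 5*(3 - 2*(-¼))) - 49342)*(-39776) = (-74*(1/109 - 5*(3 + ½)) - 49342)*(-39776) = (-74*(1/109 - 5*7/2) - 49342)*(-39776) = (-74*(1/109 - 35/2) - 49342)*(-39776) = (-74*(-3813/218) - 49342)*(-39776) = (141081/109 - 49342)*(-39776) = -5237197/109*(-39776) = 208314747872/109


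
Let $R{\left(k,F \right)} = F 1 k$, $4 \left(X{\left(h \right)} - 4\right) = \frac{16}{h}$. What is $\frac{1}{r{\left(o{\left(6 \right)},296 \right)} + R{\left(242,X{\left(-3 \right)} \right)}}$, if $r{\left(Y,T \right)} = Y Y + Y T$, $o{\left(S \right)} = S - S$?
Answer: $\frac{3}{1936} \approx 0.0015496$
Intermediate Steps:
$o{\left(S \right)} = 0$
$X{\left(h \right)} = 4 + \frac{4}{h}$ ($X{\left(h \right)} = 4 + \frac{16 \frac{1}{h}}{4} = 4 + \frac{4}{h}$)
$r{\left(Y,T \right)} = Y^{2} + T Y$
$R{\left(k,F \right)} = F k$
$\frac{1}{r{\left(o{\left(6 \right)},296 \right)} + R{\left(242,X{\left(-3 \right)} \right)}} = \frac{1}{0 \left(296 + 0\right) + \left(4 + \frac{4}{-3}\right) 242} = \frac{1}{0 \cdot 296 + \left(4 + 4 \left(- \frac{1}{3}\right)\right) 242} = \frac{1}{0 + \left(4 - \frac{4}{3}\right) 242} = \frac{1}{0 + \frac{8}{3} \cdot 242} = \frac{1}{0 + \frac{1936}{3}} = \frac{1}{\frac{1936}{3}} = \frac{3}{1936}$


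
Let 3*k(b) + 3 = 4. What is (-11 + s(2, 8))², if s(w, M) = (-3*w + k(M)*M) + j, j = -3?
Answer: 2704/9 ≈ 300.44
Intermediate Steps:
k(b) = ⅓ (k(b) = -1 + (⅓)*4 = -1 + 4/3 = ⅓)
s(w, M) = -3 - 3*w + M/3 (s(w, M) = (-3*w + M/3) - 3 = -3 - 3*w + M/3)
(-11 + s(2, 8))² = (-11 + (-3 - 3*2 + (⅓)*8))² = (-11 + (-3 - 6 + 8/3))² = (-11 - 19/3)² = (-52/3)² = 2704/9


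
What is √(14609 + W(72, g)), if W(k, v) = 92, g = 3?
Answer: √14701 ≈ 121.25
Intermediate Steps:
√(14609 + W(72, g)) = √(14609 + 92) = √14701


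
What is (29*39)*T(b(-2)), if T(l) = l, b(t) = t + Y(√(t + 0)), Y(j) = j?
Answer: -2262 + 1131*I*√2 ≈ -2262.0 + 1599.5*I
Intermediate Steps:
b(t) = t + √t (b(t) = t + √(t + 0) = t + √t)
(29*39)*T(b(-2)) = (29*39)*(-2 + √(-2)) = 1131*(-2 + I*√2) = -2262 + 1131*I*√2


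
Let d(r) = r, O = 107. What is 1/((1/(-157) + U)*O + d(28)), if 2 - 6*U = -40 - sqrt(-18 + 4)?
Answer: 344438532/269369439439 - 7912329*I*sqrt(14)/269369439439 ≈ 0.0012787 - 0.00010991*I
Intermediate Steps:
U = 7 + I*sqrt(14)/6 (U = 1/3 - (-40 - sqrt(-18 + 4))/6 = 1/3 - (-40 - sqrt(-14))/6 = 1/3 - (-40 - I*sqrt(14))/6 = 1/3 + (20/3 + I*sqrt(14)/6) = 7 + I*sqrt(14)/6 ≈ 7.0 + 0.62361*I)
1/((1/(-157) + U)*O + d(28)) = 1/((1/(-157) + (7 + I*sqrt(14)/6))*107 + 28) = 1/((-1/157 + (7 + I*sqrt(14)/6))*107 + 28) = 1/((1098/157 + I*sqrt(14)/6)*107 + 28) = 1/((117486/157 + 107*I*sqrt(14)/6) + 28) = 1/(121882/157 + 107*I*sqrt(14)/6)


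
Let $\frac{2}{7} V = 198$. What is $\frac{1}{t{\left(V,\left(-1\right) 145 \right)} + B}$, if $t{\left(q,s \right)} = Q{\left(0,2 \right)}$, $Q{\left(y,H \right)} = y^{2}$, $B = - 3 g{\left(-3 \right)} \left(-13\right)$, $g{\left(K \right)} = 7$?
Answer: $\frac{1}{273} \approx 0.003663$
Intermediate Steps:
$V = 693$ ($V = \frac{7}{2} \cdot 198 = 693$)
$B = 273$ ($B = \left(-3\right) 7 \left(-13\right) = \left(-21\right) \left(-13\right) = 273$)
$t{\left(q,s \right)} = 0$ ($t{\left(q,s \right)} = 0^{2} = 0$)
$\frac{1}{t{\left(V,\left(-1\right) 145 \right)} + B} = \frac{1}{0 + 273} = \frac{1}{273}$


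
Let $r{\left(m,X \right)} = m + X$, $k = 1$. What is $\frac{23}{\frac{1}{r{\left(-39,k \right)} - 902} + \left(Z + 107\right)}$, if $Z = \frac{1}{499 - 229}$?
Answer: $\frac{583740}{2715727} \approx 0.21495$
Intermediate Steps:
$r{\left(m,X \right)} = X + m$
$Z = \frac{1}{270}$ ($Z = \frac{1}{499 - 229} = \frac{1}{270} \approx 0.0037037$)
$\frac{23}{\frac{1}{r{\left(-39,k \right)} - 902} + \left(Z + 107\right)} = \frac{23}{\frac{1}{\left(1 - 39\right) - 902} + \left(\frac{1}{270} + 107\right)} = \frac{23}{\frac{1}{-38 - 902} + \frac{28891}{270}} = \frac{23}{\frac{1}{-940} + \frac{28891}{270}} = \frac{23}{- \frac{1}{940} + \frac{28891}{270}} = \frac{23}{\frac{2715727}{25380}} = 23 \cdot \frac{25380}{2715727} = \frac{583740}{2715727}$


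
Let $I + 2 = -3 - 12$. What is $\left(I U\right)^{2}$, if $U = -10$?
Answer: $28900$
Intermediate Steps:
$I = -17$ ($I = -2 - 15 = -17$)
$\left(I U\right)^{2} = \left(\left(-17\right) \left(-10\right)\right)^{2} = 170^{2} = 28900$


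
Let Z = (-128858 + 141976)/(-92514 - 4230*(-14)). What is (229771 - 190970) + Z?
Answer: 645913688/16647 ≈ 38801.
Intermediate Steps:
Z = -6559/16647 (Z = 13118/(-92514 + 59220) = 13118/(-33294) = 13118*(-1/33294) = -6559/16647 ≈ -0.39400)
(229771 - 190970) + Z = (229771 - 190970) - 6559/16647 = 38801 - 6559/16647 = 645913688/16647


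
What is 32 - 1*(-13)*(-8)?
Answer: -72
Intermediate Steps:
32 - 1*(-13)*(-8) = 32 + 13*(-8) = 32 - 104 = -72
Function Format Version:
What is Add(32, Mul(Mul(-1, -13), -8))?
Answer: -72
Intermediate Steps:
Add(32, Mul(Mul(-1, -13), -8)) = Add(32, Mul(13, -8)) = Add(32, -104) = -72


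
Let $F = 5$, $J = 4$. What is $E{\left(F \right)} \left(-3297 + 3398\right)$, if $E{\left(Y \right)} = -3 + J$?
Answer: $101$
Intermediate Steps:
$E{\left(Y \right)} = 1$ ($E{\left(Y \right)} = -3 + 4 = 1$)
$E{\left(F \right)} \left(-3297 + 3398\right) = 1 \left(-3297 + 3398\right) = 1 \cdot 101 = 101$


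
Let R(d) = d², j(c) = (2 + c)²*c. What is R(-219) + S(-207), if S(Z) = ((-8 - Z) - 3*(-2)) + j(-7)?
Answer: 47991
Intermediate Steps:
j(c) = c*(2 + c)²
S(Z) = -177 - Z (S(Z) = ((-8 - Z) - 3*(-2)) - 7*(2 - 7)² = ((-8 - Z) + 6) - 7*(-5)² = (-2 - Z) - 7*25 = (-2 - Z) - 175 = -177 - Z)
R(-219) + S(-207) = (-219)² + (-177 - 1*(-207)) = 47961 + (-177 + 207) = 47961 + 30 = 47991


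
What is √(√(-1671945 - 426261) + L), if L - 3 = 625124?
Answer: √(625127 + 3*I*√233134) ≈ 790.65 + 0.916*I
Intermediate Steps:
L = 625127 (L = 3 + 625124 = 625127)
√(√(-1671945 - 426261) + L) = √(√(-1671945 - 426261) + 625127) = √(√(-2098206) + 625127) = √(3*I*√233134 + 625127) = √(625127 + 3*I*√233134)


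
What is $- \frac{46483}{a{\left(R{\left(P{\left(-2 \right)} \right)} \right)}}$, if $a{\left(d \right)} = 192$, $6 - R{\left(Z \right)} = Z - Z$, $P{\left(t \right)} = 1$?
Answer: $- \frac{46483}{192} \approx -242.1$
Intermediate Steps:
$R{\left(Z \right)} = 6$ ($R{\left(Z \right)} = 6 - \left(Z - Z\right) = 6 - 0 = 6 + 0 = 6$)
$- \frac{46483}{a{\left(R{\left(P{\left(-2 \right)} \right)} \right)}} = - \frac{46483}{192}$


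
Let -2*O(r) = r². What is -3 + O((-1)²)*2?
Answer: -4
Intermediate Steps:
O(r) = -r²/2
-3 + O((-1)²)*2 = -3 - ((-1)²)²/2*2 = -3 - ½*1²*2 = -3 - ½*1*2 = -3 - ½*2 = -3 - 1 = -4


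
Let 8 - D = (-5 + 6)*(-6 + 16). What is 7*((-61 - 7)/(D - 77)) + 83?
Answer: 7033/79 ≈ 89.025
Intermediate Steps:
D = -2 (D = 8 - (-5 + 6)*(-6 + 16) = 8 - 10 = -2)
7*((-61 - 7)/(D - 77)) + 83 = 7*((-61 - 7)/(-2 - 77)) + 83 = 7*(-68/(-79)) + 83 = 7*(-68*(-1/79)) + 83 = 7*(68/79) + 83 = 476/79 + 83 = 7033/79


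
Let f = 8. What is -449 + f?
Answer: -441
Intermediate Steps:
-449 + f = -449 + 8 = -441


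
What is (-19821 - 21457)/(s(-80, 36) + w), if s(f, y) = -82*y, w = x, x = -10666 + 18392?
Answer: -20639/2387 ≈ -8.6464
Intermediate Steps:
x = 7726
w = 7726
(-19821 - 21457)/(s(-80, 36) + w) = (-19821 - 21457)/(-82*36 + 7726) = -41278/(-2952 + 7726) = -41278/4774 = -41278*1/4774 = -20639/2387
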